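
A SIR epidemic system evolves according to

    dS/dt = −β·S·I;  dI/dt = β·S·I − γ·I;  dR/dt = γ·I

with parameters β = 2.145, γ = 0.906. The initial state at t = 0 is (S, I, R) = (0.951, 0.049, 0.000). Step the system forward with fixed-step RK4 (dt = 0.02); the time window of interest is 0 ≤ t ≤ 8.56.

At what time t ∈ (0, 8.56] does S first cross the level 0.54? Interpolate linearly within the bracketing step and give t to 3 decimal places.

t=0.000: state=(0.951, 0.049, 0.000)
step 1 (dt=0.02): k1=(-0.100, 0.056, 0.044), k2=(-0.101, 0.056, 0.045), k3=(-0.101, 0.056, 0.045), k4=(-0.102, 0.057, 0.045); state += dt/6·(k1+2k2+2k3+k4)
t=0.020: state=(0.949, 0.050, 0.001)
t=0.040: state=(0.947, 0.051, 0.002)
t=0.060: state=(0.945, 0.052, 0.003)
continuing one RK4 step at a time; state shown every 25 steps (Δt=0.5):
t=0.500: state=(0.887, 0.084, 0.030)
t=1.000: state=(0.791, 0.131, 0.078)
t=1.500: state=(0.668, 0.183, 0.149)
t=1.980: state=(0.542, 0.220, 0.237)
next step: t=2.000: state=(0.537, 0.222, 0.241) — S has crossed 0.54
linear interpolation between t=1.980 (0.54210) and t=2.000 (0.53699) → t≈1.988

t = 1.988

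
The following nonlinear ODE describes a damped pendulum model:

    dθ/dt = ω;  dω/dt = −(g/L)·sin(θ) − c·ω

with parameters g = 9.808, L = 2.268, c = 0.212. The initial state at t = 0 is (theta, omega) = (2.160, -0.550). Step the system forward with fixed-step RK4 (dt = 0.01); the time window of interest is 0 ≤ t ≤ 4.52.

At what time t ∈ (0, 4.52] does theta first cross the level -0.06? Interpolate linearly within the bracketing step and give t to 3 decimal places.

t=0.000: state=(2.160, -0.550)
step 1 (dt=0.01): k1=(-0.550, -3.479), k2=(-0.567, -3.482), k3=(-0.567, -3.482), k4=(-0.585, -3.485); state += dt/6·(k1+2k2+2k3+k4)
t=0.010: state=(2.154, -0.585)
t=0.020: state=(2.148, -0.620)
t=0.030: state=(2.142, -0.655)
continuing one RK4 step at a time; state shown every 20 steps (Δt=0.2):
t=0.200: state=(1.979, -1.265)
t=0.400: state=(1.651, -2.028)
t=0.600: state=(1.169, -2.773)
t=0.800: state=(0.556, -3.295)
t=0.980: state=(-0.050, -3.359)
next step: t=0.990: state=(-0.083, -3.349) — theta has crossed -0.06
linear interpolation between t=0.980 (-0.04970) and t=0.990 (-0.08324) → t≈0.983

t = 0.983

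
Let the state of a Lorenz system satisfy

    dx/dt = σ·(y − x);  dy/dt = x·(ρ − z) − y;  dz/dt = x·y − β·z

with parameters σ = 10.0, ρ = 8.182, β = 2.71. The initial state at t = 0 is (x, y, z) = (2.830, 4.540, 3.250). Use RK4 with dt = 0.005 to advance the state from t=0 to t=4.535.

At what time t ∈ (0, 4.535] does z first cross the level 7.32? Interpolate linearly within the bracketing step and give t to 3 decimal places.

t = 0.266

t=0.000: state=(2.830, 4.540, 3.250)
step 1 (dt=0.005): k1=(17.100, 9.418, 4.041), k2=(16.908, 9.576, 4.275), k3=(16.917, 9.571, 4.272), k4=(16.733, 9.725, 4.506); state += dt/6·(k1+2k2+2k3+k4)
t=0.005: state=(2.915, 4.588, 3.271)
t=0.010: state=(2.997, 4.637, 3.295)
t=0.015: state=(3.079, 4.688, 3.321)
continuing one RK4 step at a time; state shown every 40 steps (Δt=0.2):
t=0.200: state=(5.559, 6.644, 5.867)
t=0.265: state=(6.142, 6.813, 7.294)
next step: t=0.270: state=(6.174, 6.804, 7.404) — z has crossed 7.32
linear interpolation between t=0.265 (7.29396) and t=0.270 (7.40403) → t≈0.266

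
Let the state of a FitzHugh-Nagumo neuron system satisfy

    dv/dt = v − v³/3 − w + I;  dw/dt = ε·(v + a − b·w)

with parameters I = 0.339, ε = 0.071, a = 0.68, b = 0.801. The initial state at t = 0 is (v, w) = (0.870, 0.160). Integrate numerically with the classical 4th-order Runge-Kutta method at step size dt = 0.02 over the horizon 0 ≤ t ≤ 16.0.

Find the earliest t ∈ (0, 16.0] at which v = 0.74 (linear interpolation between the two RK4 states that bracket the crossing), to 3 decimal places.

t=0.000: state=(0.870, 0.160)
step 1 (dt=0.02): k1=(0.829, 0.101), k2=(0.830, 0.101), k3=(0.830, 0.101), k4=(0.831, 0.102); state += dt/6·(k1+2k2+2k3+k4)
t=0.020: state=(0.887, 0.162)
t=0.040: state=(0.903, 0.164)
t=0.060: state=(0.920, 0.166)
continuing one RK4 step at a time; state shown every 50 steps (Δt=1):
t=1.000: state=(1.542, 0.284)
t=2.000: state=(1.685, 0.429)
t=3.000: state=(1.643, 0.568)
t=4.000: state=(1.571, 0.694)
t=5.000: state=(1.491, 0.808)
t=6.000: state=(1.404, 0.910)
t=7.000: state=(1.309, 1.001)
t=8.000: state=(1.201, 1.079)
t=9.000: state=(1.072, 1.145)
t=10.000: state=(0.903, 1.197)
t=10.680: state=(0.744, 1.223)
next step: t=10.700: state=(0.738, 1.224) — v has crossed 0.74
linear interpolation between t=10.680 (0.74359) and t=10.700 (0.73801) → t≈10.693

t = 10.693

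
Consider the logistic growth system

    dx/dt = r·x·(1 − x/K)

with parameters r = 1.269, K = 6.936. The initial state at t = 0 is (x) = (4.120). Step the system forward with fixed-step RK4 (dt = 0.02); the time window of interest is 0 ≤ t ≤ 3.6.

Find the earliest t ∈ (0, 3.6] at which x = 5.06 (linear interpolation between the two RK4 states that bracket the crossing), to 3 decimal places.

t=0.000: state=(4.120)
step 1 (dt=0.02): k1=(2.123), k2=(2.118), k3=(2.118), k4=(2.112); state += dt/6·(k1+2k2+2k3+k4)
t=0.020: state=(4.162)
t=0.040: state=(4.204)
t=0.060: state=(4.246)
continuing one RK4 step at a time; state shown every 10 steps (Δt=0.2):
t=0.200: state=(4.532)
t=0.400: state=(4.914)
t=0.480: state=(5.056)
next step: t=0.500: state=(5.091) — x has crossed 5.06
linear interpolation between t=0.480 (5.05648) and t=0.500 (5.09106) → t≈0.482

t = 0.482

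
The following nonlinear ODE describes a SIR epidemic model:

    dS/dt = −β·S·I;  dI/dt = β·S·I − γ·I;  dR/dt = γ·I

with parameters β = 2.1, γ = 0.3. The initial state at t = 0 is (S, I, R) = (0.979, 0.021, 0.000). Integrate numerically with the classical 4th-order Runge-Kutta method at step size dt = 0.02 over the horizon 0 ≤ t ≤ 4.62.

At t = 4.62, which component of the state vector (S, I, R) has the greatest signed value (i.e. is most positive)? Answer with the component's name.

largest component: R

t=0.000: state=(0.979, 0.021, 0.000)
step 1 (dt=0.02): k1=(-0.043, 0.037, 0.006), k2=(-0.044, 0.038, 0.006), k3=(-0.044, 0.038, 0.006), k4=(-0.045, 0.038, 0.007); state += dt/6·(k1+2k2+2k3+k4)
t=0.020: state=(0.978, 0.022, 0.000)
t=0.040: state=(0.977, 0.023, 0.000)
t=0.060: state=(0.976, 0.023, 0.000)
continuing one RK4 step at a time; state shown every 10 steps (Δt=0.2):
t=0.200: state=(0.969, 0.030, 0.002)
t=0.400: state=(0.954, 0.042, 0.004)
t=0.600: state=(0.935, 0.059, 0.007)
t=0.800: state=(0.908, 0.082, 0.011)
t=1.000: state=(0.872, 0.112, 0.017)
t=1.200: state=(0.825, 0.150, 0.024)
t=1.400: state=(0.767, 0.198, 0.035)
t=1.600: state=(0.698, 0.254, 0.048)
t=1.800: state=(0.620, 0.315, 0.065)
t=2.000: state=(0.536, 0.378, 0.086)
t=2.200: state=(0.451, 0.438, 0.111)
t=2.400: state=(0.371, 0.490, 0.139)
t=2.600: state=(0.299, 0.531, 0.169)
t=2.800: state=(0.238, 0.560, 0.202)
t=3.000: state=(0.187, 0.576, 0.236)
t=3.200: state=(0.147, 0.582, 0.271)
t=3.400: state=(0.115, 0.579, 0.306)
t=3.600: state=(0.090, 0.569, 0.340)
t=3.800: state=(0.071, 0.555, 0.374)
t=4.000: state=(0.057, 0.536, 0.407)
t=4.200: state=(0.045, 0.516, 0.438)
t=4.400: state=(0.037, 0.494, 0.469)
t=4.600: state=(0.030, 0.472, 0.498)
t=4.620: state=(0.029, 0.470, 0.501)
compare at T: S=0.029, I=0.470, R=0.501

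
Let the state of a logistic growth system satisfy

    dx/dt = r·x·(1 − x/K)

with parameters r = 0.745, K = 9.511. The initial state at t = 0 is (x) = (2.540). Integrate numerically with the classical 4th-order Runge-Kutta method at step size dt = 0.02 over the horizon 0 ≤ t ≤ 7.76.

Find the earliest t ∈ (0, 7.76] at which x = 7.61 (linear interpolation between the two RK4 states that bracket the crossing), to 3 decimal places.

t = 3.217

t=0.000: state=(2.540)
step 1 (dt=0.02): k1=(1.387), k2=(1.392), k3=(1.392), k4=(1.397); state += dt/6·(k1+2k2+2k3+k4)
t=0.020: state=(2.568)
t=0.040: state=(2.596)
t=0.060: state=(2.624)
continuing one RK4 step at a time; state shown every 25 steps (Δt=0.5):
t=0.500: state=(3.290)
t=1.000: state=(4.130)
t=1.500: state=(5.012)
t=2.000: state=(5.876)
t=2.500: state=(6.669)
t=3.000: state=(7.352)
t=3.200: state=(7.591)
next step: t=3.220: state=(7.613) — x has crossed 7.61
linear interpolation between t=3.200 (7.59064) and t=3.220 (7.61338) → t≈3.217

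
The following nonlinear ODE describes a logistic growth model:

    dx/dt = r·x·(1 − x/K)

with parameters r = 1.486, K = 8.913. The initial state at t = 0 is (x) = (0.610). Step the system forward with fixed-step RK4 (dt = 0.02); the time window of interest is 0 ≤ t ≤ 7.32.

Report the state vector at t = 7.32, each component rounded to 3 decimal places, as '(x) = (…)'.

t=0.000: state=(0.610)
step 1 (dt=0.02): k1=(0.844), k2=(0.855), k3=(0.855), k4=(0.866); state += dt/6·(k1+2k2+2k3+k4)
t=0.020: state=(0.627)
t=0.040: state=(0.645)
t=0.060: state=(0.663)
continuing one RK4 step at a time; state shown every 25 steps (Δt=0.5):
t=0.500: state=(1.192)
t=1.000: state=(2.185)
t=1.500: state=(3.616)
t=2.000: state=(5.252)
t=2.500: state=(6.694)
t=3.000: state=(7.699)
t=3.500: state=(8.291)
t=4.000: state=(8.606)
t=4.500: state=(8.764)
t=5.000: state=(8.842)
t=5.500: state=(8.879)
t=6.000: state=(8.897)
t=6.500: state=(8.905)
t=7.000: state=(8.909)
t=7.320: state=(8.911)

(x) = (8.911)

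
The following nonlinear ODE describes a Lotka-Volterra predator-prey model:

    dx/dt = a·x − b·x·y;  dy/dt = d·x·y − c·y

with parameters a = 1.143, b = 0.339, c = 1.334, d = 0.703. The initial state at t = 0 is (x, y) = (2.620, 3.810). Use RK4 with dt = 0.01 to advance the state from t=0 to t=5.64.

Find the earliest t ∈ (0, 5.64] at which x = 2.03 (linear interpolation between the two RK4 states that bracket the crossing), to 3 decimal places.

t=0.000: state=(2.620, 3.810)
step 1 (dt=0.01): k1=(-0.389, 1.935), k2=(-0.398, 1.935), k3=(-0.398, 1.935), k4=(-0.406, 1.934); state += dt/6·(k1+2k2+2k3+k4)
t=0.010: state=(2.616, 3.829)
t=0.020: state=(2.612, 3.849)
t=0.030: state=(2.608, 3.868)
continuing one RK4 step at a time; state shown every 20 steps (Δt=0.2):
t=0.200: state=(2.511, 4.188)
t=0.400: state=(2.348, 4.515)
t=0.600: state=(2.155, 4.747)
t=0.720: state=(2.034, 4.826)
next step: t=0.730: state=(2.024, 4.831) — x has crossed 2.03
linear interpolation between t=0.720 (2.03374) and t=0.730 (2.02372) → t≈0.724

t = 0.724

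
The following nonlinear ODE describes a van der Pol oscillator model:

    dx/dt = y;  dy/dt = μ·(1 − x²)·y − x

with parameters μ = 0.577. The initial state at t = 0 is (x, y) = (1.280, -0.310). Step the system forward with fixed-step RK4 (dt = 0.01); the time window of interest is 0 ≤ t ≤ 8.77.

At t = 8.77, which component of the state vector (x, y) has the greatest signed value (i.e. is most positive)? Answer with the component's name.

t=0.000: state=(1.280, -0.310)
step 1 (dt=0.01): k1=(-0.310, -1.166), k2=(-0.316, -1.163), k3=(-0.316, -1.163), k4=(-0.322, -1.160); state += dt/6·(k1+2k2+2k3+k4)
t=0.010: state=(1.277, -0.322)
t=0.020: state=(1.274, -0.333)
t=0.030: state=(1.270, -0.345)
continuing one RK4 step at a time; state shown every 50 steps (Δt=0.5):
t=0.500: state=(0.989, -0.839)
t=1.000: state=(0.443, -1.353)
t=1.500: state=(-0.361, -1.822)
t=2.000: state=(-1.256, -1.557)
t=2.500: state=(-1.756, -0.407)
t=3.000: state=(-1.725, 0.444)
t=3.500: state=(-1.372, 0.942)
t=4.000: state=(-0.784, 1.426)
t=4.500: state=(0.076, 2.019)
t=5.000: state=(1.147, 2.042)
t=5.500: state=(1.866, 0.716)
t=6.000: state=(1.926, -0.344)
t=6.500: state=(1.615, -0.855)
t=7.000: state=(1.084, -1.280)
t=7.500: state=(0.309, -1.848)
t=8.000: state=(-0.750, -2.271)
t=8.500: state=(-1.711, -1.308)
t=8.770: state=(-1.950, -0.483)
compare at T: x=-1.950, y=-0.483

largest component: y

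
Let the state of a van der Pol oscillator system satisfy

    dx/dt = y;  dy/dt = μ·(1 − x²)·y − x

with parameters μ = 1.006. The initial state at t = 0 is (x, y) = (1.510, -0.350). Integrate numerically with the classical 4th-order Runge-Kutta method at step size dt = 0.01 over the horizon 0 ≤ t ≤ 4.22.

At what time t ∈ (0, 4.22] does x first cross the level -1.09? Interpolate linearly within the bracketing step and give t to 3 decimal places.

t=0.000: state=(1.510, -0.350)
step 1 (dt=0.01): k1=(-0.350, -1.059), k2=(-0.355, -1.053), k3=(-0.355, -1.053), k4=(-0.361, -1.046); state += dt/6·(k1+2k2+2k3+k4)
t=0.010: state=(1.506, -0.361)
t=0.020: state=(1.503, -0.371)
t=0.030: state=(1.499, -0.381)
continuing one RK4 step at a time; state shown every 20 steps (Δt=0.2):
t=0.200: state=(1.420, -0.540)
t=0.400: state=(1.296, -0.706)
t=0.600: state=(1.138, -0.874)
t=0.800: state=(0.944, -1.065)
t=1.000: state=(0.708, -1.306)
t=1.200: state=(0.417, -1.617)
t=1.400: state=(0.056, -2.005)
t=1.600: state=(-0.385, -2.398)
t=1.800: state=(-0.888, -2.562)
t=1.870: state=(-1.066, -2.501)
next step: t=1.880: state=(-1.091, -2.486) — x has crossed -1.09
linear interpolation between t=1.870 (-1.06569) and t=1.880 (-1.09063) → t≈1.880

t = 1.880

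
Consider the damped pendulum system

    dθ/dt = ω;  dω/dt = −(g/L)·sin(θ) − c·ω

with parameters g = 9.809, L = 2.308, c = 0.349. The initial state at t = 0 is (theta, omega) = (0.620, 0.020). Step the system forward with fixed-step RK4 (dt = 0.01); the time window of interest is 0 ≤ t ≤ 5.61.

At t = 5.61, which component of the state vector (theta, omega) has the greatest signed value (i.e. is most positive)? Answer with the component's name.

t=0.000: state=(0.620, 0.020)
step 1 (dt=0.01): k1=(0.020, -2.476), k2=(0.008, -2.472), k3=(0.008, -2.472), k4=(-0.005, -2.468); state += dt/6·(k1+2k2+2k3+k4)
t=0.010: state=(0.620, -0.005)
t=0.020: state=(0.620, -0.029)
t=0.030: state=(0.619, -0.054)
continuing one RK4 step at a time; state shown every 20 steps (Δt=0.2):
t=0.200: state=(0.576, -0.449)
t=0.400: state=(0.447, -0.824)
t=0.600: state=(0.256, -1.053)
t=0.800: state=(0.038, -1.101)
t=1.000: state=(-0.172, -0.969)
t=1.200: state=(-0.340, -0.692)
t=1.400: state=(-0.443, -0.327)
t=1.600: state=(-0.469, 0.062)
t=1.800: state=(-0.421, 0.415)
t=2.000: state=(-0.309, 0.683)
t=2.200: state=(-0.156, 0.827)
t=2.400: state=(0.012, 0.829)
t=2.600: state=(0.167, 0.697)
t=2.800: state=(0.284, 0.463)
t=3.000: state=(0.348, 0.172)
t=3.200: state=(0.353, -0.125)
t=3.400: state=(0.301, -0.383)
t=3.600: state=(0.205, -0.565)
t=3.800: state=(0.082, -0.644)
t=4.000: state=(-0.046, -0.615)
t=4.200: state=(-0.157, -0.488)
t=4.400: state=(-0.236, -0.291)
t=4.600: state=(-0.272, -0.062)
t=4.800: state=(-0.262, 0.161)
t=5.000: state=(-0.210, 0.344)
t=5.200: state=(-0.128, 0.460)
t=5.400: state=(-0.031, 0.495)
t=5.600: state=(0.064, 0.447)
t=5.610: state=(0.069, 0.443)
compare at T: theta=0.069, omega=0.443

largest component: omega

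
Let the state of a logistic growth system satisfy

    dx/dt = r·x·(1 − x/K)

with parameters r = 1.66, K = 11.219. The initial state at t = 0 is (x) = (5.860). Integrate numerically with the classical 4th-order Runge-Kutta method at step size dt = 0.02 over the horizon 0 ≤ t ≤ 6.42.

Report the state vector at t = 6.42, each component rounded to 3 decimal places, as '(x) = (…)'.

(x) = (11.219)

t=0.000: state=(5.860)
step 1 (dt=0.02): k1=(4.647), k2=(4.643), k3=(4.643), k4=(4.638); state += dt/6·(k1+2k2+2k3+k4)
t=0.020: state=(5.953)
t=0.040: state=(6.046)
t=0.060: state=(6.138)
continuing one RK4 step at a time; state shown every 25 steps (Δt=0.5):
t=0.500: state=(8.021)
t=1.000: state=(9.557)
t=1.500: state=(10.428)
t=2.000: state=(10.860)
t=2.500: state=(11.060)
t=3.000: state=(11.149)
t=3.500: state=(11.188)
t=4.000: state=(11.206)
t=4.500: state=(11.213)
t=5.000: state=(11.216)
t=5.500: state=(11.218)
t=6.000: state=(11.219)
t=6.420: state=(11.219)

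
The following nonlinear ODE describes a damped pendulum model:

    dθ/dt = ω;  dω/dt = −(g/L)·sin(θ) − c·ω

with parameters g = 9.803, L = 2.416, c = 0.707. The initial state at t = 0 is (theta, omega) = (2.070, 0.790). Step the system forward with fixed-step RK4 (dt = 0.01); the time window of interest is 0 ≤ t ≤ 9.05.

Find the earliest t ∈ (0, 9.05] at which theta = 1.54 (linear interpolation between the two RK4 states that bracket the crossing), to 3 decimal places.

t=0.000: state=(2.070, 0.790)
step 1 (dt=0.01): k1=(0.790, -4.121), k2=(0.769, -4.099), k3=(0.770, -4.099), k4=(0.749, -4.077); state += dt/6·(k1+2k2+2k3+k4)
t=0.010: state=(2.078, 0.749)
t=0.020: state=(2.085, 0.708)
t=0.030: state=(2.092, 0.668)
continuing one RK4 step at a time; state shown every 50 steps (Δt=0.5):
t=0.500: state=(2.018, -0.909)
t=0.830: state=(1.557, -1.871)
next step: t=0.840: state=(1.538, -1.898) — theta has crossed 1.54
linear interpolation between t=0.830 (1.55694) and t=0.840 (1.53810) → t≈0.839

t = 0.839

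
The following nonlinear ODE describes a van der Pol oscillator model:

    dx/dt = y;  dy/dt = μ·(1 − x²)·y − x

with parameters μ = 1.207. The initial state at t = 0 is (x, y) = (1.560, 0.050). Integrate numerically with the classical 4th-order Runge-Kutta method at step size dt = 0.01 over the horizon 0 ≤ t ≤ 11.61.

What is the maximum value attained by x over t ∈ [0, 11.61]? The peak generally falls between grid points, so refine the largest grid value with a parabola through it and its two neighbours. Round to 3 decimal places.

t=0.000: state=(1.560, 0.050)
step 1 (dt=0.01): k1=(0.050, -1.647), k2=(0.042, -1.633), k3=(0.042, -1.633), k4=(0.034, -1.619); state += dt/6·(k1+2k2+2k3+k4)
t=0.010: state=(1.560, 0.034)
t=0.020: state=(1.561, 0.018)
t=0.030: state=(1.561, 0.002)
continuing one RK4 step at a time; state shown every 50 steps (Δt=0.5):
t=0.500: state=(1.427, -0.510)
t=1.000: state=(1.077, -0.900)
t=1.500: state=(0.482, -1.564)
t=2.000: state=(-0.591, -2.730)
t=2.500: state=(-1.780, -1.355)
t=3.000: state=(-1.974, 0.209)
t=3.500: state=(-1.772, 0.537)
t=4.000: state=(-1.456, 0.733)
t=4.500: state=(-1.016, 1.069)
t=5.000: state=(-0.313, 1.857)
t=5.500: state=(0.922, 2.891)
t=6.000: state=(1.929, 0.774)
t=6.500: state=(1.962, -0.334)
t=7.000: state=(1.726, -0.575)
t=7.500: state=(1.391, -0.777)
t=8.000: state=(0.920, -1.161)
t=8.500: state=(0.143, -2.072)
t=9.000: state=(-1.169, -2.772)
t=9.500: state=(-1.981, -0.428)
t=10.000: state=(-1.931, 0.396)
t=10.500: state=(-1.675, 0.606)
t=11.000: state=(-1.322, 0.824)
t=11.500: state=(-0.815, 1.268)
t=11.610: state=(-0.667, 1.430)
largest grid value and its neighbours: x(6.240)=2.01118, x(6.250)=2.01119, x(6.260)=2.01099
parabola through these three points peaks at t≈6.245 with x≈2.01121

max x = 2.011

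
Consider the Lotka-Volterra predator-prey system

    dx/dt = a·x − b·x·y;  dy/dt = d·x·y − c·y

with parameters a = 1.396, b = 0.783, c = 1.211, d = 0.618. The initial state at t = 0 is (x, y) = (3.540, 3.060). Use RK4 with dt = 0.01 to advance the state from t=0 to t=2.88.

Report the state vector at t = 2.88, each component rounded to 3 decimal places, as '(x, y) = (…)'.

(x, y) = (1.160, 0.783)

t=0.000: state=(3.540, 3.060)
step 1 (dt=0.01): k1=(-3.540, 2.989), k2=(-3.563, 2.970), k3=(-3.563, 2.969), k4=(-3.586, 2.950); state += dt/6·(k1+2k2+2k3+k4)
t=0.010: state=(3.504, 3.090)
t=0.020: state=(3.468, 3.119)
t=0.030: state=(3.432, 3.148)
continuing one RK4 step at a time; state shown every 10 steps (Δt=0.1):
t=0.100: state=(3.168, 3.336)
t=0.200: state=(2.780, 3.552)
t=0.300: state=(2.406, 3.693)
t=0.400: state=(2.066, 3.756)
t=0.500: state=(1.770, 3.745)
t=0.600: state=(1.522, 3.672)
t=0.700: state=(1.318, 3.551)
t=0.800: state=(1.155, 3.395)
t=0.900: state=(1.025, 3.217)
t=1.000: state=(0.923, 3.027)
t=1.100: state=(0.843, 2.831)
t=1.200: state=(0.783, 2.638)
t=1.300: state=(0.738, 2.449)
t=1.400: state=(0.705, 2.268)
t=1.500: state=(0.683, 2.098)
t=1.600: state=(0.671, 1.938)
t=1.700: state=(0.667, 1.789)
t=1.800: state=(0.670, 1.652)
t=1.900: state=(0.681, 1.526)
t=2.000: state=(0.698, 1.411)
t=2.100: state=(0.721, 1.306)
t=2.200: state=(0.751, 1.211)
t=2.300: state=(0.789, 1.125)
t=2.400: state=(0.833, 1.048)
t=2.500: state=(0.885, 0.979)
t=2.600: state=(0.944, 0.917)
t=2.700: state=(1.013, 0.863)
t=2.800: state=(1.091, 0.816)
t=2.880: state=(1.160, 0.783)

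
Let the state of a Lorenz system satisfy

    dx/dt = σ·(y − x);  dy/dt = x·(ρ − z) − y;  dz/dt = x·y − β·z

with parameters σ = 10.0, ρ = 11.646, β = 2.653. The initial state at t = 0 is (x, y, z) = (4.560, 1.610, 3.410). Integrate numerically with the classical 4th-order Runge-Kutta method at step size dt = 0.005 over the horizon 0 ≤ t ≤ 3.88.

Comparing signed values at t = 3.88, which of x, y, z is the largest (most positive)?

largest component: z

t=0.000: state=(4.560, 1.610, 3.410)
step 1 (dt=0.005): k1=(-29.500, 35.946, -1.705), k2=(-27.864, 35.268, -1.409), k3=(-27.922, 35.300, -1.412), k4=(-26.339, 34.651, -1.131); state += dt/6·(k1+2k2+2k3+k4)
t=0.005: state=(4.420, 1.786, 3.403)
t=0.010: state=(4.296, 1.957, 3.399)
t=0.015: state=(4.186, 2.121, 3.397)
continuing one RK4 step at a time; state shown every 40 steps (Δt=0.2):
t=0.200: state=(5.189, 7.117, 5.121)
t=0.400: state=(8.606, 8.879, 13.291)
t=0.600: state=(5.266, 2.944, 14.220)
t=0.800: state=(2.566, 2.149, 9.574)
t=1.000: state=(2.875, 3.503, 6.740)
t=1.200: state=(4.974, 6.393, 7.038)
t=1.400: state=(7.388, 7.817, 11.815)
t=1.600: state=(5.824, 4.343, 13.429)
t=1.800: state=(3.700, 3.240, 10.344)
t=2.000: state=(3.838, 4.356, 8.179)
t=2.200: state=(5.449, 6.408, 8.790)
t=2.400: state=(6.672, 6.661, 11.854)
t=2.600: state=(5.457, 4.574, 12.278)
t=2.800: state=(4.258, 4.045, 10.226)
t=3.000: state=(4.565, 5.024, 9.030)
t=3.200: state=(5.714, 6.257, 9.952)
t=3.400: state=(6.110, 5.887, 11.711)
t=3.600: state=(5.194, 4.691, 11.457)
t=3.800: state=(4.626, 4.604, 10.125)
t=3.880: state=(4.690, 4.863, 9.772)
compare at T: x=4.690, y=4.863, z=9.772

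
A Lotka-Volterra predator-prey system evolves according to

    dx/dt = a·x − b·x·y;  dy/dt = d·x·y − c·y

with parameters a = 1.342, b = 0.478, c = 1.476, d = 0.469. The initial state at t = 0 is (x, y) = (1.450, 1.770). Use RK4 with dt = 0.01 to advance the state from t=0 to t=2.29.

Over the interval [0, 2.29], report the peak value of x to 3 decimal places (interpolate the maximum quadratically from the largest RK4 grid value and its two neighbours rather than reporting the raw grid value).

t=0.000: state=(1.450, 1.770)
step 1 (dt=0.01): k1=(0.719, -1.409), k2=(0.726, -1.400), k3=(0.726, -1.400), k4=(0.732, -1.392); state += dt/6·(k1+2k2+2k3+k4)
t=0.010: state=(1.457, 1.756)
t=0.020: state=(1.465, 1.742)
t=0.030: state=(1.472, 1.729)
continuing one RK4 step at a time; state shown every 10 steps (Δt=0.1):
t=0.100: state=(1.529, 1.638)
t=0.200: state=(1.621, 1.521)
t=0.300: state=(1.728, 1.419)
t=0.400: state=(1.851, 1.332)
t=0.500: state=(1.990, 1.257)
t=0.600: state=(2.146, 1.195)
t=0.700: state=(2.321, 1.145)
t=0.800: state=(2.515, 1.106)
t=0.900: state=(2.730, 1.079)
t=1.000: state=(2.967, 1.064)
t=1.100: state=(3.225, 1.062)
t=1.200: state=(3.505, 1.072)
t=1.300: state=(3.806, 1.098)
t=1.400: state=(4.126, 1.141)
t=1.500: state=(4.462, 1.204)
t=1.600: state=(4.807, 1.291)
t=1.700: state=(5.155, 1.407)
t=1.800: state=(5.493, 1.558)
t=1.900: state=(5.805, 1.753)
t=2.000: state=(6.071, 1.998)
t=2.100: state=(6.266, 2.303)
t=2.200: state=(6.364, 2.673)
t=2.290: state=(6.349, 3.062)
largest grid value and its neighbours: x(2.220)=6.36990, x(2.230)=6.37086, x(2.240)=6.37052
parabola through these three points peaks at t≈2.232 with x≈6.37089

max x = 6.371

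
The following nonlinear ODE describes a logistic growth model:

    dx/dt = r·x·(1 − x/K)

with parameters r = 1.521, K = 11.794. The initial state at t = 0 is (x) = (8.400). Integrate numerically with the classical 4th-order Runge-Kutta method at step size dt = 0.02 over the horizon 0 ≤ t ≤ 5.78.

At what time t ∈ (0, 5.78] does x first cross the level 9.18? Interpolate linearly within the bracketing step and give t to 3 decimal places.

t=0.000: state=(8.400)
step 1 (dt=0.02): k1=(3.677), k2=(3.653), k3=(3.653), k4=(3.629); state += dt/6·(k1+2k2+2k3+k4)
t=0.020: state=(8.473)
t=0.040: state=(8.545)
t=0.060: state=(8.616)
continuing one RK4 step at a time; state shown every 10 steps (Δt=0.2):
t=0.200: state=(9.086)
t=0.220: state=(9.149)
next step: t=0.240: state=(9.211) — x has crossed 9.18
linear interpolation between t=0.220 (9.14873) and t=0.240 (9.21063) → t≈0.230

t = 0.230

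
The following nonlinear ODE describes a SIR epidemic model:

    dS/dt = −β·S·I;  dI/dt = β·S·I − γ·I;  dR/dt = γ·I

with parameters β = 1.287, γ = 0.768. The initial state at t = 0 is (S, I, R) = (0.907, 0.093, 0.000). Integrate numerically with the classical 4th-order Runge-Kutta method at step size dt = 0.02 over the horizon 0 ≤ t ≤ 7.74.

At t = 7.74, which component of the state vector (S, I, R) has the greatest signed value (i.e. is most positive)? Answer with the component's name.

largest component: R

t=0.000: state=(0.907, 0.093, 0.000)
step 1 (dt=0.02): k1=(-0.109, 0.037, 0.071), k2=(-0.109, 0.037, 0.072), k3=(-0.109, 0.037, 0.072), k4=(-0.109, 0.037, 0.072); state += dt/6·(k1+2k2+2k3+k4)
t=0.020: state=(0.905, 0.094, 0.001)
t=0.040: state=(0.903, 0.094, 0.003)
t=0.060: state=(0.900, 0.095, 0.004)
continuing one RK4 step at a time; state shown every 25 steps (Δt=0.5):
t=0.500: state=(0.849, 0.111, 0.039)
t=1.000: state=(0.786, 0.129, 0.085)
t=1.500: state=(0.720, 0.142, 0.138)
t=2.000: state=(0.655, 0.151, 0.194)
t=2.500: state=(0.594, 0.153, 0.253)
t=3.000: state=(0.539, 0.150, 0.311)
t=3.500: state=(0.490, 0.143, 0.367)
t=4.000: state=(0.449, 0.131, 0.420)
t=4.500: state=(0.414, 0.118, 0.468)
t=5.000: state=(0.385, 0.104, 0.511)
t=5.500: state=(0.362, 0.090, 0.548)
t=6.000: state=(0.343, 0.077, 0.580)
t=6.500: state=(0.328, 0.065, 0.607)
t=7.000: state=(0.316, 0.054, 0.630)
t=7.500: state=(0.306, 0.045, 0.649)
t=7.740: state=(0.302, 0.041, 0.657)
compare at T: S=0.302, I=0.041, R=0.657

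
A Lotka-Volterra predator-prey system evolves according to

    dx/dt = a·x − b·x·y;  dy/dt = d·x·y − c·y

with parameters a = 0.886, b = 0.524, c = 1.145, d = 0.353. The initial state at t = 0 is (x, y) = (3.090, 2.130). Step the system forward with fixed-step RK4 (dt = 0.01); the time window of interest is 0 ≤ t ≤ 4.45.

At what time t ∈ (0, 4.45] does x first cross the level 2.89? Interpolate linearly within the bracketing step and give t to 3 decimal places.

t = 0.309

t=0.000: state=(3.090, 2.130)
step 1 (dt=0.01): k1=(-0.711, -0.116), k2=(-0.709, -0.118), k3=(-0.709, -0.118), k4=(-0.708, -0.121); state += dt/6·(k1+2k2+2k3+k4)
t=0.010: state=(3.083, 2.129)
t=0.020: state=(3.076, 2.128)
t=0.030: state=(3.069, 2.126)
continuing one RK4 step at a time; state shown every 20 steps (Δt=0.2):
t=0.200: state=(2.956, 2.097)
t=0.300: state=(2.895, 2.073)
next step: t=0.310: state=(2.889, 2.071) — x has crossed 2.89
linear interpolation between t=0.300 (2.89514) and t=0.310 (2.88937) → t≈0.309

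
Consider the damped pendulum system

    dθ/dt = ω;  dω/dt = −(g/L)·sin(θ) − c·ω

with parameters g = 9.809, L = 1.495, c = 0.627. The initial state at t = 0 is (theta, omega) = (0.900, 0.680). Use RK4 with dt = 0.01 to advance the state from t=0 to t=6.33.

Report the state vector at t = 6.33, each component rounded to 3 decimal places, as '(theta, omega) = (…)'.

t=0.000: state=(0.900, 0.680)
step 1 (dt=0.01): k1=(0.680, -5.566), k2=(0.652, -5.562), k3=(0.652, -5.562), k4=(0.624, -5.558); state += dt/6·(k1+2k2+2k3+k4)
t=0.010: state=(0.907, 0.624)
t=0.020: state=(0.912, 0.569)
t=0.030: state=(0.918, 0.513)
continuing one RK4 step at a time; state shown every 25 steps (Δt=0.25):
t=0.250: state=(0.901, -0.634)
t=0.500: state=(0.612, -1.599)
t=0.750: state=(0.155, -1.931)
t=1.000: state=(-0.291, -1.527)
t=1.250: state=(-0.568, -0.645)
t=1.500: state=(-0.607, 0.316)
t=1.750: state=(-0.430, 1.039)
t=2.000: state=(-0.126, 1.306)
t=2.250: state=(0.179, 1.062)
t=2.500: state=(0.376, 0.471)
t=2.750: state=(0.409, -0.197)
t=3.000: state=(0.291, -0.702)
t=3.250: state=(0.085, -0.885)
t=3.500: state=(-0.122, -0.719)
t=3.750: state=(-0.254, -0.316)
t=4.000: state=(-0.275, 0.142)
t=4.250: state=(-0.193, 0.483)
t=4.500: state=(-0.053, 0.600)
t=4.750: state=(0.087, 0.480)
t=5.000: state=(0.174, 0.203)
t=5.250: state=(0.185, -0.108)
t=5.500: state=(0.127, -0.335)
t=5.750: state=(0.031, -0.407)
t=6.000: state=(-0.062, -0.319)
t=6.250: state=(-0.120, -0.128)
t=6.330: state=(-0.127, -0.058)

(theta, omega) = (-0.127, -0.058)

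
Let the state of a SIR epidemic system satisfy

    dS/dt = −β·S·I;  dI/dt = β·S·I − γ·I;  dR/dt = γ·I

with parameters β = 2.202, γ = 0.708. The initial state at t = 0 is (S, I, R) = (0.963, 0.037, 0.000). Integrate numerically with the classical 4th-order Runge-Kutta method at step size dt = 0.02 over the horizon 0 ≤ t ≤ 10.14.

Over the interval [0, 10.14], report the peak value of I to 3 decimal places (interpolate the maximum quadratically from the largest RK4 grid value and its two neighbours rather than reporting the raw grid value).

max I = 0.326

t=0.000: state=(0.963, 0.037, 0.000)
step 1 (dt=0.02): k1=(-0.078, 0.052, 0.026), k2=(-0.080, 0.053, 0.027), k3=(-0.080, 0.053, 0.027), k4=(-0.081, 0.054, 0.027); state += dt/6·(k1+2k2+2k3+k4)
t=0.020: state=(0.961, 0.038, 0.001)
t=0.040: state=(0.960, 0.039, 0.001)
t=0.060: state=(0.958, 0.040, 0.002)
continuing one RK4 step at a time; state shown every 25 steps (Δt=0.5):
t=0.500: state=(0.908, 0.073, 0.019)
t=1.000: state=(0.813, 0.133, 0.055)
t=1.500: state=(0.673, 0.212, 0.115)
t=2.000: state=(0.511, 0.285, 0.204)
t=2.500: state=(0.364, 0.323, 0.313)
t=3.000: state=(0.255, 0.318, 0.427)
t=3.500: state=(0.183, 0.283, 0.534)
t=4.000: state=(0.137, 0.236, 0.626)
t=4.500: state=(0.109, 0.190, 0.702)
t=5.000: state=(0.090, 0.148, 0.761)
t=5.500: state=(0.078, 0.114, 0.808)
t=6.000: state=(0.070, 0.087, 0.843)
t=6.500: state=(0.064, 0.066, 0.870)
t=7.000: state=(0.060, 0.049, 0.890)
t=7.500: state=(0.058, 0.037, 0.905)
t=8.000: state=(0.056, 0.028, 0.917)
t=8.500: state=(0.054, 0.021, 0.925)
t=9.000: state=(0.053, 0.015, 0.932)
t=9.500: state=(0.052, 0.011, 0.936)
t=10.000: state=(0.052, 0.008, 0.940)
t=10.140: state=(0.052, 0.008, 0.941)
largest grid value and its neighbours: I(2.660)=0.32575, I(2.680)=0.32576, I(2.700)=0.32571
parabola through these three points peaks at t≈2.673 with I≈0.32577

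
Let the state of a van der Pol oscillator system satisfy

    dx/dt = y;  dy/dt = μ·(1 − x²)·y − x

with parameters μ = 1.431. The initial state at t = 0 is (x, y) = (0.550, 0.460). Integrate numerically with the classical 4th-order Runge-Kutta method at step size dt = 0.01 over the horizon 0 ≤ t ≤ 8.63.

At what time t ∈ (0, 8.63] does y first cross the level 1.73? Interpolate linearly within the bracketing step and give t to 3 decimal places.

t = 5.272

t=0.000: state=(0.550, 0.460)
step 1 (dt=0.01): k1=(0.460, -0.091), k2=(0.460, -0.095), k3=(0.460, -0.095), k4=(0.459, -0.100); state += dt/6·(k1+2k2+2k3+k4)
t=0.010: state=(0.555, 0.459)
t=0.020: state=(0.559, 0.458)
t=0.030: state=(0.564, 0.457)
continuing one RK4 step at a time; state shown every 50 steps (Δt=0.5):
t=0.500: state=(0.749, 0.295)
t=1.000: state=(0.812, -0.067)
t=1.500: state=(0.665, -0.542)
t=2.000: state=(0.230, -1.268)
t=2.500: state=(-0.678, -2.324)
t=3.000: state=(-1.661, -1.080)
t=3.500: state=(-1.803, 0.219)
t=4.000: state=(-1.602, 0.530)
t=4.500: state=(-1.284, 0.759)
t=5.000: state=(-0.807, 1.215)
t=5.270: state=(-0.417, 1.726)
next step: t=5.280: state=(-0.399, 1.750) — y has crossed 1.73
linear interpolation between t=5.270 (1.72567) and t=5.280 (1.75048) → t≈5.272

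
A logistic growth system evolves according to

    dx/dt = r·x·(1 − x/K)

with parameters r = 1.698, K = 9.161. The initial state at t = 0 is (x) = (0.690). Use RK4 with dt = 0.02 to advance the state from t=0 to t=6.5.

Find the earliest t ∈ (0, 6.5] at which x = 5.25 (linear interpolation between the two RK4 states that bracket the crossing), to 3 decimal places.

t = 1.650

t=0.000: state=(0.690)
step 1 (dt=0.02): k1=(1.083), k2=(1.099), k3=(1.099), k4=(1.115); state += dt/6·(k1+2k2+2k3+k4)
t=0.020: state=(0.712)
t=0.040: state=(0.735)
t=0.060: state=(0.758)
continuing one RK4 step at a time; state shown every 25 steps (Δt=0.5):
t=0.500: state=(1.465)
t=1.000: state=(2.821)
t=1.500: state=(4.670)
t=1.640: state=(5.211)
next step: t=1.660: state=(5.287) — x has crossed 5.25
linear interpolation between t=1.640 (5.21089) and t=1.660 (5.28701) → t≈1.650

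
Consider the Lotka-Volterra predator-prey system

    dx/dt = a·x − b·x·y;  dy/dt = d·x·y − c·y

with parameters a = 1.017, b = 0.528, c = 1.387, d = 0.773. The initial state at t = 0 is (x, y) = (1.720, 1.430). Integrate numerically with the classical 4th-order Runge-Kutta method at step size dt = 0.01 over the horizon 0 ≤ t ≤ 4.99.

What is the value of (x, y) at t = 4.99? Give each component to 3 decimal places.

(x, y) = (1.583, 1.484)

t=0.000: state=(1.720, 1.430)
step 1 (dt=0.01): k1=(0.451, -0.082), k2=(0.452, -0.080), k3=(0.452, -0.080), k4=(0.452, -0.077); state += dt/6·(k1+2k2+2k3+k4)
t=0.010: state=(1.725, 1.429)
t=0.020: state=(1.729, 1.428)
t=0.030: state=(1.734, 1.428)
continuing one RK4 step at a time; state shown every 20 steps (Δt=0.2):
t=0.200: state=(1.813, 1.424)
t=0.400: state=(1.911, 1.439)
t=0.600: state=(2.008, 1.476)
t=0.800: state=(2.100, 1.537)
t=1.000: state=(2.179, 1.621)
t=1.200: state=(2.238, 1.729)
t=1.400: state=(2.270, 1.857)
t=1.600: state=(2.269, 1.999)
t=1.800: state=(2.234, 2.147)
t=2.000: state=(2.167, 2.287)
t=2.200: state=(2.072, 2.406)
t=2.400: state=(1.960, 2.490)
t=2.600: state=(1.842, 2.531)
t=2.800: state=(1.728, 2.528)
t=3.000: state=(1.625, 2.481)
t=3.200: state=(1.538, 2.401)
t=3.400: state=(1.471, 2.295)
t=3.600: state=(1.424, 2.175)
t=3.800: state=(1.396, 2.049)
t=4.000: state=(1.387, 1.925)
t=4.200: state=(1.396, 1.808)
t=4.400: state=(1.422, 1.703)
t=4.600: state=(1.463, 1.613)
t=4.800: state=(1.518, 1.539)
t=4.990: state=(1.583, 1.484)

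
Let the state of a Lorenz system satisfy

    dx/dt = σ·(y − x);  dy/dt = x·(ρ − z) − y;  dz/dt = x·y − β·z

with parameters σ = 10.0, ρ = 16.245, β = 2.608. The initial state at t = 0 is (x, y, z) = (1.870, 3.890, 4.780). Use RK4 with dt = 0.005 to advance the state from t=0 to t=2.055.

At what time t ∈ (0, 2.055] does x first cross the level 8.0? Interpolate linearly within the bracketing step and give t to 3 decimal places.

t = 0.216

t=0.000: state=(1.870, 3.890, 4.780)
step 1 (dt=0.005): k1=(20.200, 17.550, -5.192), k2=(20.134, 18.110, -4.877), k3=(20.149, 18.105, -4.877), k4=(20.098, 18.662, -4.558); state += dt/6·(k1+2k2+2k3+k4)
t=0.005: state=(1.971, 3.981, 4.756)
t=0.010: state=(2.071, 4.077, 4.734)
t=0.015: state=(2.171, 4.178, 4.717)
continuing one RK4 step at a time; state shown every 20 steps (Δt=0.1):
t=0.100: state=(4.078, 6.722, 5.084)
t=0.200: state=(7.378, 11.253, 8.549)
t=0.215: state=(7.965, 11.909, 9.529)
next step: t=0.220: state=(8.163, 12.113, 9.887) — x has crossed 8.0
linear interpolation between t=0.215 (7.96519) and t=0.220 (8.16258) → t≈0.216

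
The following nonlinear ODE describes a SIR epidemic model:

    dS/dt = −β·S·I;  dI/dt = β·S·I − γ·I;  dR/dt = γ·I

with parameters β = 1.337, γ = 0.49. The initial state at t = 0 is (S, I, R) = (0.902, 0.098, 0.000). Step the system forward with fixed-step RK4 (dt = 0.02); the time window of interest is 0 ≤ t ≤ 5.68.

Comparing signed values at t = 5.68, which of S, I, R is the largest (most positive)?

t=0.000: state=(0.902, 0.098, 0.000)
step 1 (dt=0.02): k1=(-0.118, 0.070, 0.048), k2=(-0.119, 0.071, 0.048), k3=(-0.119, 0.071, 0.048), k4=(-0.120, 0.071, 0.049); state += dt/6·(k1+2k2+2k3+k4)
t=0.020: state=(0.900, 0.099, 0.001)
t=0.040: state=(0.897, 0.101, 0.002)
t=0.060: state=(0.895, 0.102, 0.003)
continuing one RK4 step at a time; state shown every 10 steps (Δt=0.2):
t=0.200: state=(0.877, 0.113, 0.010)
t=0.400: state=(0.849, 0.129, 0.022)
t=0.600: state=(0.819, 0.146, 0.036)
t=0.800: state=(0.785, 0.164, 0.051)
t=1.000: state=(0.750, 0.182, 0.068)
t=1.200: state=(0.712, 0.201, 0.087)
t=1.400: state=(0.673, 0.220, 0.107)
t=1.600: state=(0.633, 0.237, 0.130)
t=1.800: state=(0.593, 0.253, 0.154)
t=2.000: state=(0.553, 0.268, 0.179)
t=2.200: state=(0.514, 0.280, 0.206)
t=2.400: state=(0.477, 0.290, 0.234)
t=2.600: state=(0.441, 0.297, 0.263)
t=2.800: state=(0.407, 0.301, 0.292)
t=3.000: state=(0.375, 0.303, 0.322)
t=3.200: state=(0.346, 0.303, 0.351)
t=3.400: state=(0.319, 0.300, 0.381)
t=3.600: state=(0.295, 0.295, 0.410)
t=3.800: state=(0.272, 0.289, 0.439)
t=4.000: state=(0.253, 0.281, 0.467)
t=4.200: state=(0.235, 0.272, 0.494)
t=4.400: state=(0.218, 0.262, 0.520)
t=4.600: state=(0.204, 0.251, 0.545)
t=4.800: state=(0.191, 0.240, 0.569)
t=5.000: state=(0.179, 0.229, 0.592)
t=5.200: state=(0.169, 0.217, 0.614)
t=5.400: state=(0.160, 0.206, 0.635)
t=5.600: state=(0.151, 0.194, 0.654)
t=5.680: state=(0.148, 0.190, 0.662)
compare at T: S=0.148, I=0.190, R=0.662

largest component: R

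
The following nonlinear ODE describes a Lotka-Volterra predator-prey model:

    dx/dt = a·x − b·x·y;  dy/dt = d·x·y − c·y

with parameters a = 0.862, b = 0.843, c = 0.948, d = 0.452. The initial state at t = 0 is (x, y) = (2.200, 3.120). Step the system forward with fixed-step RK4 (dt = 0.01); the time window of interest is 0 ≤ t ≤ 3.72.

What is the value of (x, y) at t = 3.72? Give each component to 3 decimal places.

(x, y) = (0.815, 0.280)

t=0.000: state=(2.200, 3.120)
step 1 (dt=0.01): k1=(-3.890, 0.145), k2=(-3.857, 0.117), k3=(-3.857, 0.118), k4=(-3.824, 0.090); state += dt/6·(k1+2k2+2k3+k4)
t=0.010: state=(2.161, 3.121)
t=0.020: state=(2.124, 3.122)
t=0.030: state=(2.086, 3.122)
continuing one RK4 step at a time; state shown every 20 steps (Δt=0.2):
t=0.200: state=(1.550, 3.052)
t=0.400: state=(1.118, 2.845)
t=0.600: state=(0.841, 2.569)
t=0.800: state=(0.665, 2.274)
t=1.000: state=(0.552, 1.986)
t=1.200: state=(0.480, 1.721)
t=1.400: state=(0.435, 1.484)
t=1.600: state=(0.410, 1.275)
t=1.800: state=(0.399, 1.094)
t=2.000: state=(0.399, 0.938)
t=2.200: state=(0.410, 0.805)
t=2.400: state=(0.429, 0.692)
t=2.600: state=(0.458, 0.596)
t=2.800: state=(0.495, 0.515)
t=3.000: state=(0.543, 0.446)
t=3.200: state=(0.601, 0.389)
t=3.400: state=(0.672, 0.340)
t=3.600: state=(0.757, 0.300)
t=3.720: state=(0.815, 0.280)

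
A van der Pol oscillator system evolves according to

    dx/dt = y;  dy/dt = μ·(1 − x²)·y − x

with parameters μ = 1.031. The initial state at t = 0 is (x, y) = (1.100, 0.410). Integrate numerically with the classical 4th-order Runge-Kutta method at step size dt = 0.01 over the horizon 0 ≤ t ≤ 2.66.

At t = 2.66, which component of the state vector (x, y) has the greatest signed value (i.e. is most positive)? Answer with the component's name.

largest component: y

t=0.000: state=(1.100, 0.410)
step 1 (dt=0.01): k1=(0.410, -1.189), k2=(0.404, -1.191), k3=(0.404, -1.191), k4=(0.398, -1.194); state += dt/6·(k1+2k2+2k3+k4)
t=0.010: state=(1.104, 0.398)
t=0.020: state=(1.108, 0.386)
t=0.030: state=(1.112, 0.374)
continuing one RK4 step at a time; state shown every 10 steps (Δt=0.1):
t=0.100: state=(1.135, 0.289)
t=0.200: state=(1.158, 0.167)
t=0.300: state=(1.168, 0.047)
t=0.400: state=(1.167, -0.070)
t=0.500: state=(1.155, -0.181)
t=0.600: state=(1.131, -0.288)
t=0.700: state=(1.097, -0.391)
t=0.800: state=(1.053, -0.492)
t=0.900: state=(0.999, -0.592)
t=1.000: state=(0.935, -0.693)
t=1.100: state=(0.860, -0.797)
t=1.200: state=(0.775, -0.908)
t=1.300: state=(0.678, -1.028)
t=1.400: state=(0.569, -1.159)
t=1.500: state=(0.446, -1.304)
t=1.600: state=(0.308, -1.464)
t=1.700: state=(0.153, -1.638)
t=1.800: state=(-0.020, -1.822)
t=1.900: state=(-0.212, -2.005)
t=2.000: state=(-0.421, -2.166)
t=2.100: state=(-0.643, -2.277)
t=2.200: state=(-0.873, -2.301)
t=2.300: state=(-1.100, -2.207)
t=2.400: state=(-1.310, -1.988)
t=2.500: state=(-1.494, -1.664)
t=2.600: state=(-1.641, -1.285)
t=2.660: state=(-1.711, -1.053)
compare at T: x=-1.711, y=-1.053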